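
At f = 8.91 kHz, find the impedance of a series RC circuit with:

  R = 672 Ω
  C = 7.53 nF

Step 1 — Angular frequency: ω = 2π·f = 2π·8910 = 5.598e+04 rad/s.
Step 2 — Component impedances:
  R: Z = R = 672 Ω
  C: Z = 1/(jωC) = -j/(ω·C) = 0 - j2372 Ω
Step 3 — Series combination: Z_total = R + C = 672 - j2372 Ω = 2466∠-74.2° Ω.

Z = 672 - j2372 Ω = 2466∠-74.2° Ω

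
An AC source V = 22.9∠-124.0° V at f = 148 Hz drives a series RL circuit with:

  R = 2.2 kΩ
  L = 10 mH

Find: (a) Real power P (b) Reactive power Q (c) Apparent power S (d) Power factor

Step 1 — Angular frequency: ω = 2π·f = 2π·148 = 929.9 rad/s.
Step 2 — Component impedances:
  R: Z = R = 2200 Ω
  L: Z = jωL = j·929.9·0.01 = 0 + j9.299 Ω
Step 3 — Series combination: Z_total = R + L = 2200 + j9.299 Ω = 2200∠0.2° Ω.
Step 4 — Source phasor: V = 22.9∠-124.0° V = -12.81 - j18.98 V.
Step 5 — Current: I = V / Z = -0.005857 - j0.008605 A = 0.01041∠-124.2° A.
Step 6 — Complex power: S = V·I* = 0.2384 + j0.001008 VA.
Step 7 — Real power: P = Re(S) = 0.2384 W.
Step 8 — Reactive power: Q = Im(S) = 0.001008 VAR.
Step 9 — Apparent power: |S| = 0.2384 VA.
Step 10 — Power factor: PF = P/|S| = 1 (lagging).

(a) P = 0.2384 W  (b) Q = 0.001008 VAR  (c) S = 0.2384 VA  (d) PF = 1 (lagging)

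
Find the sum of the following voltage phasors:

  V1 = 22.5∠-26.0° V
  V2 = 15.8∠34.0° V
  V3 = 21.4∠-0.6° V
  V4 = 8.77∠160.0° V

Step 1 — Convert each phasor to rectangular form:
  V1 = 22.5·(cos(-26.0°) + j·sin(-26.0°)) = 20.22 - j9.863 V
  V2 = 15.8·(cos(34.0°) + j·sin(34.0°)) = 13.1 + j8.835 V
  V3 = 21.4·(cos(-0.6°) + j·sin(-0.6°)) = 21.4 - j0.2241 V
  V4 = 8.77·(cos(160.0°) + j·sin(160.0°)) = -8.241 + j3 V
Step 2 — Sum components: V_total = 46.48 + j1.747 V.
Step 3 — Convert to polar: |V_total| = 46.51 V, ∠V_total = 2.2°.

V_total = 46.51∠2.2° V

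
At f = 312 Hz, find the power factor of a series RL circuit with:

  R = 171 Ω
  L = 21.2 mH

Step 1 — Angular frequency: ω = 2π·f = 2π·312 = 1960 rad/s.
Step 2 — Component impedances:
  R: Z = R = 171 Ω
  L: Z = jωL = j·1960·0.0212 = 0 + j41.56 Ω
Step 3 — Series combination: Z_total = R + L = 171 + j41.56 Ω = 176∠13.7° Ω.
Step 4 — Power factor: PF = cos(φ) = Re(Z)/|Z| = 171/175.98 = 0.9717.
Step 5 — Type: Im(Z) = 41.56 ⇒ lagging (phase φ = 13.7°).

PF = 0.9717 (lagging, φ = 13.7°)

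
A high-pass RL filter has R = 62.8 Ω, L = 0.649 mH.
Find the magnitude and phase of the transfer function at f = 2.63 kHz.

Step 1 — Angular frequency: ω = 2π·2630 = 1.652e+04 rad/s.
Step 2 — Transfer function: H(jω) = jωL/(R + jωL).
Step 3 — Numerator jωL = j·10.72; denominator R + jωL = 62.8 + j10.72.
Step 4 — H = 0.02834 + j0.1659.
Step 5 — Magnitude: |H| = 0.1683 (-15.5 dB); phase: φ = 80.3°.

|H| = 0.1683 (-15.5 dB), φ = 80.3°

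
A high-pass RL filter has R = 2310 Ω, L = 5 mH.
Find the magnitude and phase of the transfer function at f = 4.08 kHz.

Step 1 — Angular frequency: ω = 2π·4080 = 2.564e+04 rad/s.
Step 2 — Transfer function: H(jω) = jωL/(R + jωL).
Step 3 — Numerator jωL = j·128.2; denominator R + jωL = 2310 + j128.2.
Step 4 — H = 0.003069 + j0.05532.
Step 5 — Magnitude: |H| = 0.0554 (-25.1 dB); phase: φ = 86.8°.

|H| = 0.0554 (-25.1 dB), φ = 86.8°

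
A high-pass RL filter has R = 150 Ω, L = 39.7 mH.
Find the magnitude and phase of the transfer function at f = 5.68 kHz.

Step 1 — Angular frequency: ω = 2π·5680 = 3.569e+04 rad/s.
Step 2 — Transfer function: H(jω) = jωL/(R + jωL).
Step 3 — Numerator jωL = j·1417; denominator R + jωL = 150 + j1417.
Step 4 — H = 0.9889 + j0.1047.
Step 5 — Magnitude: |H| = 0.9944 (-0.0 dB); phase: φ = 6.0°.

|H| = 0.9944 (-0.0 dB), φ = 6.0°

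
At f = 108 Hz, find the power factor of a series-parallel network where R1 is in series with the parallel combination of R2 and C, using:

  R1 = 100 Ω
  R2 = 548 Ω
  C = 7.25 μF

Step 1 — Angular frequency: ω = 2π·f = 2π·108 = 678.6 rad/s.
Step 2 — Component impedances:
  R1: Z = R = 100 Ω
  R2: Z = R = 548 Ω
  C: Z = 1/(jωC) = -j/(ω·C) = 0 - j203.3 Ω
Step 3 — Parallel branch: R2 || C = 1/(1/R2 + 1/C) = 66.28 - j178.7 Ω.
Step 4 — Series with R1: Z_total = R1 + (R2 || C) = 166.3 - j178.7 Ω = 244.1∠-47.1° Ω.
Step 5 — Power factor: PF = cos(φ) = Re(Z)/|Z| = 166.276/244.078 = 0.6812.
Step 6 — Type: Im(Z) = -178.7 ⇒ leading (phase φ = -47.1°).

PF = 0.6812 (leading, φ = -47.1°)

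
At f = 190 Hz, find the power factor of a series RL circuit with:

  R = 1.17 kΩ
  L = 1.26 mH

Step 1 — Angular frequency: ω = 2π·f = 2π·190 = 1194 rad/s.
Step 2 — Component impedances:
  R: Z = R = 1170 Ω
  L: Z = jωL = j·1194·0.00126 = 0 + j1.504 Ω
Step 3 — Series combination: Z_total = R + L = 1170 + j1.504 Ω = 1170∠0.1° Ω.
Step 4 — Power factor: PF = cos(φ) = Re(Z)/|Z| = 1170/1170 = 1.
Step 5 — Type: Im(Z) = 1.504 ⇒ lagging (phase φ = 0.1°).

PF = 1 (lagging, φ = 0.1°)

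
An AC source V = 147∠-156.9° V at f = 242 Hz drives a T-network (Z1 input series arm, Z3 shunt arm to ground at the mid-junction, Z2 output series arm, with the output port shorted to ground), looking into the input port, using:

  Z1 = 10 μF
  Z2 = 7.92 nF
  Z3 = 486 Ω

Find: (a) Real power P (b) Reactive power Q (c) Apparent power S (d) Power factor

Step 1 — Angular frequency: ω = 2π·f = 2π·242 = 1521 rad/s.
Step 2 — Component impedances:
  Z1: Z = 1/(jωC) = -j/(ω·C) = 0 - j65.77 Ω
  Z2: Z = 1/(jωC) = -j/(ω·C) = 0 - j8.304e+04 Ω
  Z3: Z = R = 486 Ω
Step 3 — With the output port shorted to ground, the output series arm Z2 runs from the junction to ground; the shunt arm Z3 also runs from the junction to ground. They appear in parallel: Z3 || Z2 = 486 - j2.844 Ω.
Step 4 — Series with input arm Z1: Z_in = Z1 + (Z3 || Z2) = 486 - j68.61 Ω = 490.8∠-8.0° Ω.
Step 5 — Source phasor: V = 147∠-156.9° V = -135.2 - j57.67 V.
Step 6 — Current: I = V / Z = -0.2564 - j0.1549 A = 0.2995∠-148.9° A.
Step 7 — Complex power: S = V·I* = 43.6 - j6.155 VA.
Step 8 — Real power: P = Re(S) = 43.6 W.
Step 9 — Reactive power: Q = Im(S) = -6.155 VAR.
Step 10 — Apparent power: |S| = 44.03 VA.
Step 11 — Power factor: PF = P/|S| = 0.9902 (leading).

(a) P = 43.6 W  (b) Q = -6.155 VAR  (c) S = 44.03 VA  (d) PF = 0.9902 (leading)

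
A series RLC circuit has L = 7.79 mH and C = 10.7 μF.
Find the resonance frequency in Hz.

Step 1 — Resonance condition Im(Z)=0 gives ω₀ = 1/√(LC).
Step 2 — ω₀ = 1/√(0.00779·1.07e-05) = 3464 rad/s.
Step 3 — f₀ = ω₀/(2π) = 551.3 Hz.

f₀ = 551.3 Hz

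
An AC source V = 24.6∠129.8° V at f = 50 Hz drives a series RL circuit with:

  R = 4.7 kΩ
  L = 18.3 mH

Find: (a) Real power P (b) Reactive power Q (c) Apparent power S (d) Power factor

Step 1 — Angular frequency: ω = 2π·f = 2π·50 = 314.2 rad/s.
Step 2 — Component impedances:
  R: Z = R = 4700 Ω
  L: Z = jωL = j·314.2·0.0183 = 0 + j5.749 Ω
Step 3 — Series combination: Z_total = R + L = 4700 + j5.749 Ω = 4700∠0.1° Ω.
Step 4 — Source phasor: V = 24.6∠129.8° V = -15.75 + j18.9 V.
Step 5 — Current: I = V / Z = -0.003345 + j0.004025 A = 0.005234∠129.7° A.
Step 6 — Complex power: S = V·I* = 0.1288 + j0.0001575 VA.
Step 7 — Real power: P = Re(S) = 0.1288 W.
Step 8 — Reactive power: Q = Im(S) = 0.0001575 VAR.
Step 9 — Apparent power: |S| = 0.1288 VA.
Step 10 — Power factor: PF = P/|S| = 1 (lagging).

(a) P = 0.1288 W  (b) Q = 0.0001575 VAR  (c) S = 0.1288 VA  (d) PF = 1 (lagging)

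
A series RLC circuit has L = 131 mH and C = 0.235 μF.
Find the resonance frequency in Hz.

Step 1 — Resonance condition Im(Z)=0 gives ω₀ = 1/√(LC).
Step 2 — ω₀ = 1/√(0.131·2.35e-07) = 5699 rad/s.
Step 3 — f₀ = ω₀/(2π) = 907.1 Hz.

f₀ = 907.1 Hz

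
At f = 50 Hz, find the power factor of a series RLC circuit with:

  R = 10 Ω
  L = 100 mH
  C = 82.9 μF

Step 1 — Angular frequency: ω = 2π·f = 2π·50 = 314.2 rad/s.
Step 2 — Component impedances:
  R: Z = R = 10 Ω
  L: Z = jωL = j·314.2·0.1 = 0 + j31.42 Ω
  C: Z = 1/(jωC) = -j/(ω·C) = 0 - j38.4 Ω
Step 3 — Series combination: Z_total = R + L + C = 10 - j6.981 Ω = 12.2∠-34.9° Ω.
Step 4 — Power factor: PF = cos(φ) = Re(Z)/|Z| = 10/12.1956 = 0.82.
Step 5 — Type: Im(Z) = -6.981 ⇒ leading (phase φ = -34.9°).

PF = 0.82 (leading, φ = -34.9°)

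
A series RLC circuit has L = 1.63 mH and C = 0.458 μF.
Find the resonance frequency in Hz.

Step 1 — Resonance condition Im(Z)=0 gives ω₀ = 1/√(LC).
Step 2 — ω₀ = 1/√(0.00163·4.58e-07) = 3.66e+04 rad/s.
Step 3 — f₀ = ω₀/(2π) = 5825 Hz.

f₀ = 5825 Hz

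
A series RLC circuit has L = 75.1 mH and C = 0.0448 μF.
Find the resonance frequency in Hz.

Step 1 — Resonance condition Im(Z)=0 gives ω₀ = 1/√(LC).
Step 2 — ω₀ = 1/√(0.0751·4.48e-08) = 1.724e+04 rad/s.
Step 3 — f₀ = ω₀/(2π) = 2744 Hz.

f₀ = 2744 Hz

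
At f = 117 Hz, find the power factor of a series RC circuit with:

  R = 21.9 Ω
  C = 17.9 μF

Step 1 — Angular frequency: ω = 2π·f = 2π·117 = 735.1 rad/s.
Step 2 — Component impedances:
  R: Z = R = 21.9 Ω
  C: Z = 1/(jωC) = -j/(ω·C) = 0 - j75.99 Ω
Step 3 — Series combination: Z_total = R + C = 21.9 - j75.99 Ω = 79.09∠-73.9° Ω.
Step 4 — Power factor: PF = cos(φ) = Re(Z)/|Z| = 21.9/79.09 = 0.2769.
Step 5 — Type: Im(Z) = -75.99 ⇒ leading (phase φ = -73.9°).

PF = 0.2769 (leading, φ = -73.9°)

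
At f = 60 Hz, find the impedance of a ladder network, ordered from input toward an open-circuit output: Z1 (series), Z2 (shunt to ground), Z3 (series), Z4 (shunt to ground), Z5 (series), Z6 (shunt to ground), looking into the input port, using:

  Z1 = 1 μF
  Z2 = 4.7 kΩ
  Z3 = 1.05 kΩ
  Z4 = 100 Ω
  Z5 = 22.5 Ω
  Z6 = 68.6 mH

Step 1 — Angular frequency: ω = 2π·f = 2π·60 = 377 rad/s.
Step 2 — Component impedances:
  Z1: Z = 1/(jωC) = -j/(ω·C) = 0 - j2653 Ω
  Z2: Z = R = 4700 Ω
  Z3: Z = R = 1050 Ω
  Z4: Z = R = 100 Ω
  Z5: Z = R = 22.5 Ω
  Z6: Z = jωL = j·377·0.0686 = 0 + j25.86 Ω
Step 3 — Ladder network (open output): work backward from the far end, alternating series and parallel combinations. Z_in = 872.8 - j2642 Ω = 2782∠-71.7° Ω.

Z = 872.8 - j2642 Ω = 2782∠-71.7° Ω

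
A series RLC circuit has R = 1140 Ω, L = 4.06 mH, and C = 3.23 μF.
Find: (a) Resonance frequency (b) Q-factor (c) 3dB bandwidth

Step 1 — Resonance: ω₀ = 1/√(LC) = 1/√(0.00406·3.23e-06) = 8732 rad/s.
Step 2 — f₀ = ω₀/(2π) = 1390 Hz.
Step 3 — Series Q: Q = ω₀L/R = 8732·0.00406/1140 = 0.0311.
Step 4 — Bandwidth: Δω = ω₀/Q = 2.808e+05 rad/s; BW = Δω/(2π) = 4.469e+04 Hz.

(a) f₀ = 1390 Hz  (b) Q = 0.0311  (c) BW = 4.469e+04 Hz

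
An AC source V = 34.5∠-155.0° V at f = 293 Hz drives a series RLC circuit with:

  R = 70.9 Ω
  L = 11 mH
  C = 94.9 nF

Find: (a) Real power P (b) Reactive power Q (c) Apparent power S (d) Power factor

Step 1 — Angular frequency: ω = 2π·f = 2π·293 = 1841 rad/s.
Step 2 — Component impedances:
  R: Z = R = 70.9 Ω
  L: Z = jωL = j·1841·0.011 = 0 + j20.25 Ω
  C: Z = 1/(jωC) = -j/(ω·C) = 0 - j5724 Ω
Step 3 — Series combination: Z_total = R + L + C = 70.9 - j5704 Ω = 5704∠-89.3° Ω.
Step 4 — Source phasor: V = 34.5∠-155.0° V = -31.27 - j14.58 V.
Step 5 — Current: I = V / Z = 0.002488 - j0.005513 A = 0.006048∠-65.7° A.
Step 6 — Complex power: S = V·I* = 0.002594 - j0.2087 VA.
Step 7 — Real power: P = Re(S) = 0.002594 W.
Step 8 — Reactive power: Q = Im(S) = -0.2087 VAR.
Step 9 — Apparent power: |S| = 0.2087 VA.
Step 10 — Power factor: PF = P/|S| = 0.01243 (leading).

(a) P = 0.002594 W  (b) Q = -0.2087 VAR  (c) S = 0.2087 VA  (d) PF = 0.01243 (leading)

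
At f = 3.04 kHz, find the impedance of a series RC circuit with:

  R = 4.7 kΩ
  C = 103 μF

Step 1 — Angular frequency: ω = 2π·f = 2π·3040 = 1.91e+04 rad/s.
Step 2 — Component impedances:
  R: Z = R = 4700 Ω
  C: Z = 1/(jωC) = -j/(ω·C) = 0 - j0.5083 Ω
Step 3 — Series combination: Z_total = R + C = 4700 - j0.5083 Ω = 4700∠-0.0° Ω.

Z = 4700 - j0.5083 Ω = 4700∠-0.0° Ω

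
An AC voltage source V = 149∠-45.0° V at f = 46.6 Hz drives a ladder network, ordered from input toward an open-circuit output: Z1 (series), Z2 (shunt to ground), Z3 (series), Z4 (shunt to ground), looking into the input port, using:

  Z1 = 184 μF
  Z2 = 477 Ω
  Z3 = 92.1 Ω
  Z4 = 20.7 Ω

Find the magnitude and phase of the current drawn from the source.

Step 1 — Angular frequency: ω = 2π·f = 2π·46.6 = 292.8 rad/s.
Step 2 — Component impedances:
  Z1: Z = 1/(jωC) = -j/(ω·C) = 0 - j18.56 Ω
  Z2: Z = R = 477 Ω
  Z3: Z = R = 92.1 Ω
  Z4: Z = R = 20.7 Ω
Step 3 — Ladder network (open output): work backward from the far end, alternating series and parallel combinations. Z_in = 91.23 - j18.56 Ω = 93.1∠-11.5° Ω.
Step 4 — Source phasor: V = 149∠-45.0° V = 105.4 - j105.4 V.
Step 5 — Ohm's law: I = V / Z_total = (105.4 - j105.4) / (91.23 - j18.56) = 1.335 - j0.8834 A.
Step 6 — Convert to polar: |I| = 1.6 A, ∠I = -33.5°.

I = 1.6∠-33.5° A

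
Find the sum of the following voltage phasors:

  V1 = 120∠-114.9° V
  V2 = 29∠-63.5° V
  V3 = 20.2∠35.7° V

Step 1 — Convert each phasor to rectangular form:
  V1 = 120·(cos(-114.9°) + j·sin(-114.9°)) = -50.52 - j108.8 V
  V2 = 29·(cos(-63.5°) + j·sin(-63.5°)) = 12.94 - j25.95 V
  V3 = 20.2·(cos(35.7°) + j·sin(35.7°)) = 16.4 + j11.79 V
Step 2 — Sum components: V_total = -21.18 - j123 V.
Step 3 — Convert to polar: |V_total| = 124.8 V, ∠V_total = -99.8°.

V_total = 124.8∠-99.8° V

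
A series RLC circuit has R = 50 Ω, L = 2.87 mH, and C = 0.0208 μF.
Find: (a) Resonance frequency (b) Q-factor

Step 1 — Resonance condition Im(Z)=0 gives ω₀ = 1/√(LC).
Step 2 — ω₀ = 1/√(0.00287·2.08e-08) = 1.294e+05 rad/s.
Step 3 — f₀ = ω₀/(2π) = 2.06e+04 Hz.
Step 4 — Series Q: Q = ω₀L/R = 1.294e+05·0.00287/50 = 7.429.

(a) f₀ = 2.06e+04 Hz  (b) Q = 7.429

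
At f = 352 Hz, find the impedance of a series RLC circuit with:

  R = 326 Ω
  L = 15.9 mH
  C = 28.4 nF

Step 1 — Angular frequency: ω = 2π·f = 2π·352 = 2212 rad/s.
Step 2 — Component impedances:
  R: Z = R = 326 Ω
  L: Z = jωL = j·2212·0.0159 = 0 + j35.17 Ω
  C: Z = 1/(jωC) = -j/(ω·C) = 0 - j1.592e+04 Ω
Step 3 — Series combination: Z_total = R + L + C = 326 - j1.589e+04 Ω = 1.589e+04∠-88.8° Ω.

Z = 326 - j1.589e+04 Ω = 1.589e+04∠-88.8° Ω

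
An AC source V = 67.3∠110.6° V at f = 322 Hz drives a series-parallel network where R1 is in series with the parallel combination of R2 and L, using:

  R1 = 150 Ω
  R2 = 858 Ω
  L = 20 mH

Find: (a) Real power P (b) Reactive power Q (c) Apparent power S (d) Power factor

Step 1 — Angular frequency: ω = 2π·f = 2π·322 = 2023 rad/s.
Step 2 — Component impedances:
  R1: Z = R = 150 Ω
  R2: Z = R = 858 Ω
  L: Z = jωL = j·2023·0.02 = 0 + j40.46 Ω
Step 3 — Parallel branch: R2 || L = 1/(1/R2 + 1/L) = 1.904 + j40.37 Ω.
Step 4 — Series with R1: Z_total = R1 + (R2 || L) = 151.9 + j40.37 Ω = 157.2∠14.9° Ω.
Step 5 — Source phasor: V = 67.3∠110.6° V = -23.68 + j63 V.
Step 6 — Current: I = V / Z = -0.04264 + j0.426 A = 0.4282∠95.7° A.
Step 7 — Complex power: S = V·I* = 27.85 + j7.402 VA.
Step 8 — Real power: P = Re(S) = 27.85 W.
Step 9 — Reactive power: Q = Im(S) = 7.402 VAR.
Step 10 — Apparent power: |S| = 28.82 VA.
Step 11 — Power factor: PF = P/|S| = 0.9664 (lagging).

(a) P = 27.85 W  (b) Q = 7.402 VAR  (c) S = 28.82 VA  (d) PF = 0.9664 (lagging)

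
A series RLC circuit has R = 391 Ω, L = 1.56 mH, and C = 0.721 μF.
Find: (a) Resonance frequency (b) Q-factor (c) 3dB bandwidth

Step 1 — Resonance: ω₀ = 1/√(LC) = 1/√(0.00156·7.21e-07) = 2.982e+04 rad/s.
Step 2 — f₀ = ω₀/(2π) = 4746 Hz.
Step 3 — Series Q: Q = ω₀L/R = 2.982e+04·0.00156/391 = 0.119.
Step 4 — Bandwidth: Δω = ω₀/Q = 2.506e+05 rad/s; BW = Δω/(2π) = 3.989e+04 Hz.

(a) f₀ = 4746 Hz  (b) Q = 0.119  (c) BW = 3.989e+04 Hz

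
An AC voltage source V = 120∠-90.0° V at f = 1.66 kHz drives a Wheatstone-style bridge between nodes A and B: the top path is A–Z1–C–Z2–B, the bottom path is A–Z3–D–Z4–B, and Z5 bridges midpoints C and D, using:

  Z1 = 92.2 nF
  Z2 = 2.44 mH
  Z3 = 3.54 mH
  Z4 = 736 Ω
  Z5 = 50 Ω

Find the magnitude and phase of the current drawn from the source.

Step 1 — Angular frequency: ω = 2π·f = 2π·1660 = 1.043e+04 rad/s.
Step 2 — Component impedances:
  Z1: Z = 1/(jωC) = -j/(ω·C) = 0 - j1040 Ω
  Z2: Z = jωL = j·1.043e+04·0.00244 = 0 + j25.45 Ω
  Z3: Z = jωL = j·1.043e+04·0.00354 = 0 + j36.92 Ω
  Z4: Z = R = 736 Ω
  Z5: Z = R = 50 Ω
Step 3 — Bridge requires nodal analysis (the Z5 bridge couples midpoints C and D, so the two paths cannot be reduced to a simple series/parallel combination). Setting node B to ground and injecting 1 A at node A, the 3-node admittance system at A, C, D solves to V_A = Z_AB = 50.79 + j58.13 Ω = 77.2∠48.9° Ω.
Step 4 — Source phasor: V = 120∠-90.0° V = 0 - j120 V.
Step 5 — Ohm's law: I = V / Z_total = (0 - j120) / (50.79 + j58.13) = -1.171 - j1.023 A.
Step 6 — Convert to polar: |I| = 1.554 A, ∠I = -138.9°.

I = 1.554∠-138.9° A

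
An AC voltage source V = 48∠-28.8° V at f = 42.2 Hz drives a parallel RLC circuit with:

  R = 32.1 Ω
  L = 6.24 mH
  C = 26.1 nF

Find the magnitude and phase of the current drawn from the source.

Step 1 — Angular frequency: ω = 2π·f = 2π·42.2 = 265.2 rad/s.
Step 2 — Component impedances:
  R: Z = R = 32.1 Ω
  L: Z = jωL = j·265.2·0.00624 = 0 + j1.655 Ω
  C: Z = 1/(jωC) = -j/(ω·C) = 0 - j1.445e+05 Ω
Step 3 — Parallel combination: 1/Z_total = 1/R + 1/L + 1/C; Z_total = 0.08506 + j1.65 Ω = 1.652∠87.0° Ω.
Step 4 — Source phasor: V = 48∠-28.8° V = 42.06 - j23.12 V.
Step 5 — Ohm's law: I = V / Z_total = (42.06 - j23.12) / (0.08506 + j1.65) = -12.67 - j26.14 A.
Step 6 — Convert to polar: |I| = 29.05 A, ∠I = -115.8°.

I = 29.05∠-115.8° A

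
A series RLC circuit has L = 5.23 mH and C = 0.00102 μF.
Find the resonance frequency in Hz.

Step 1 — Resonance condition Im(Z)=0 gives ω₀ = 1/√(LC).
Step 2 — ω₀ = 1/√(0.00523·1.02e-09) = 4.33e+05 rad/s.
Step 3 — f₀ = ω₀/(2π) = 6.891e+04 Hz.

f₀ = 6.891e+04 Hz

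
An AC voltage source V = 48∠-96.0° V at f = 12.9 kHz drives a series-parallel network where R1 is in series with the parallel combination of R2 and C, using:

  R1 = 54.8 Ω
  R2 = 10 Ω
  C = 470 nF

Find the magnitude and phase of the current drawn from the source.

Step 1 — Angular frequency: ω = 2π·f = 2π·1.29e+04 = 8.105e+04 rad/s.
Step 2 — Component impedances:
  R1: Z = R = 54.8 Ω
  R2: Z = R = 10 Ω
  C: Z = 1/(jωC) = -j/(ω·C) = 0 - j26.25 Ω
Step 3 — Parallel branch: R2 || C = 1/(1/R2 + 1/C) = 8.733 - j3.327 Ω.
Step 4 — Series with R1: Z_total = R1 + (R2 || C) = 63.53 - j3.327 Ω = 63.62∠-3.0° Ω.
Step 5 — Source phasor: V = 48∠-96.0° V = -5.017 - j47.74 V.
Step 6 — Ohm's law: I = V / Z_total = (-5.017 - j47.74) / (63.53 - j3.327) = -0.03952 - j0.7534 A.
Step 7 — Convert to polar: |I| = 0.7545 A, ∠I = -93.0°.

I = 0.7545∠-93.0° A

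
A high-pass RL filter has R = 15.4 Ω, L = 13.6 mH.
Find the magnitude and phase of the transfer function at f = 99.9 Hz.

Step 1 — Angular frequency: ω = 2π·99.9 = 627.7 rad/s.
Step 2 — Transfer function: H(jω) = jωL/(R + jωL).
Step 3 — Numerator jωL = j·8.537; denominator R + jωL = 15.4 + j8.537.
Step 4 — H = 0.235 + j0.424.
Step 5 — Magnitude: |H| = 0.4848 (-6.3 dB); phase: φ = 61.0°.

|H| = 0.4848 (-6.3 dB), φ = 61.0°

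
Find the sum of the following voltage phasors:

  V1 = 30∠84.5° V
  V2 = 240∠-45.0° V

Step 1 — Convert each phasor to rectangular form:
  V1 = 30·(cos(84.5°) + j·sin(84.5°)) = 2.875 + j29.86 V
  V2 = 240·(cos(-45.0°) + j·sin(-45.0°)) = 169.7 - j169.7 V
Step 2 — Sum components: V_total = 172.6 - j139.8 V.
Step 3 — Convert to polar: |V_total| = 222.1 V, ∠V_total = -39.0°.

V_total = 222.1∠-39.0° V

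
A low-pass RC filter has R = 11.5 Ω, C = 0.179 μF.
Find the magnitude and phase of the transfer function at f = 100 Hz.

Step 1 — Angular frequency: ω = 2π·100 = 628.3 rad/s.
Step 2 — Transfer function: H(jω) = 1/(1 + jωRC).
Step 3 — Denominator: 1 + jωRC = 1 + j·628.3·11.5·1.79e-07 = 1 + j0.001293.
Step 4 — H = 1 - j0.001293.
Step 5 — Magnitude: |H| = 1 (-0.0 dB); phase: φ = -0.1°.

|H| = 1 (-0.0 dB), φ = -0.1°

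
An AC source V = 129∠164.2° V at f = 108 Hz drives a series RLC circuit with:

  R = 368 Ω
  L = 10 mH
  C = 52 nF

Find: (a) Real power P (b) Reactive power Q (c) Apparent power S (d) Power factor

Step 1 — Angular frequency: ω = 2π·f = 2π·108 = 678.6 rad/s.
Step 2 — Component impedances:
  R: Z = R = 368 Ω
  L: Z = jωL = j·678.6·0.01 = 0 + j6.786 Ω
  C: Z = 1/(jωC) = -j/(ω·C) = 0 - j2.834e+04 Ω
Step 3 — Series combination: Z_total = R + L + C = 368 - j2.833e+04 Ω = 2.834e+04∠-89.3° Ω.
Step 4 — Source phasor: V = 129∠164.2° V = -124.1 + j35.12 V.
Step 5 — Current: I = V / Z = -0.001296 - j0.004364 A = 0.004553∠-106.5° A.
Step 6 — Complex power: S = V·I* = 0.007627 - j0.5872 VA.
Step 7 — Real power: P = Re(S) = 0.007627 W.
Step 8 — Reactive power: Q = Im(S) = -0.5872 VAR.
Step 9 — Apparent power: |S| = 0.5873 VA.
Step 10 — Power factor: PF = P/|S| = 0.01299 (leading).

(a) P = 0.007627 W  (b) Q = -0.5872 VAR  (c) S = 0.5873 VA  (d) PF = 0.01299 (leading)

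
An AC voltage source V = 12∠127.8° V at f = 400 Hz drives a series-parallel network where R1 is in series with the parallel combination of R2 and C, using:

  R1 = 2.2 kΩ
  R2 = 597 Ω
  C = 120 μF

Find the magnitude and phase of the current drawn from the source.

Step 1 — Angular frequency: ω = 2π·f = 2π·400 = 2513 rad/s.
Step 2 — Component impedances:
  R1: Z = R = 2200 Ω
  R2: Z = R = 597 Ω
  C: Z = 1/(jωC) = -j/(ω·C) = 0 - j3.316 Ω
Step 3 — Parallel branch: R2 || C = 1/(1/R2 + 1/C) = 0.01841 - j3.316 Ω.
Step 4 — Series with R1: Z_total = R1 + (R2 || C) = 2200 - j3.316 Ω = 2200∠-0.1° Ω.
Step 5 — Source phasor: V = 12∠127.8° V = -7.355 + j9.482 V.
Step 6 — Ohm's law: I = V / Z_total = (-7.355 + j9.482) / (2200 - j3.316) = -0.00335 + j0.004305 A.
Step 7 — Convert to polar: |I| = 0.005454 A, ∠I = 127.9°.

I = 0.005454∠127.9° A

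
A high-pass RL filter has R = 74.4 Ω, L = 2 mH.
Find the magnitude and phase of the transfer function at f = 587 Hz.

Step 1 — Angular frequency: ω = 2π·587 = 3688 rad/s.
Step 2 — Transfer function: H(jω) = jωL/(R + jωL).
Step 3 — Numerator jωL = j·7.376; denominator R + jωL = 74.4 + j7.376.
Step 4 — H = 0.009734 + j0.09818.
Step 5 — Magnitude: |H| = 0.09866 (-20.1 dB); phase: φ = 84.3°.

|H| = 0.09866 (-20.1 dB), φ = 84.3°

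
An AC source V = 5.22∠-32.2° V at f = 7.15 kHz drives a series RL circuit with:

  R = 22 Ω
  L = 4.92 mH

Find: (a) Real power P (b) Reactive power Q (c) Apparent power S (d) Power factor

Step 1 — Angular frequency: ω = 2π·f = 2π·7150 = 4.492e+04 rad/s.
Step 2 — Component impedances:
  R: Z = R = 22 Ω
  L: Z = jωL = j·4.492e+04·0.00492 = 0 + j221 Ω
Step 3 — Series combination: Z_total = R + L = 22 + j221 Ω = 222.1∠84.3° Ω.
Step 4 — Source phasor: V = 5.22∠-32.2° V = 4.417 - j2.782 V.
Step 5 — Current: I = V / Z = -0.01049 - j0.02103 A = 0.0235∠-116.5° A.
Step 6 — Complex power: S = V·I* = 0.01215 + j0.1221 VA.
Step 7 — Real power: P = Re(S) = 0.01215 W.
Step 8 — Reactive power: Q = Im(S) = 0.1221 VAR.
Step 9 — Apparent power: |S| = 0.1227 VA.
Step 10 — Power factor: PF = P/|S| = 0.09904 (lagging).

(a) P = 0.01215 W  (b) Q = 0.1221 VAR  (c) S = 0.1227 VA  (d) PF = 0.09904 (lagging)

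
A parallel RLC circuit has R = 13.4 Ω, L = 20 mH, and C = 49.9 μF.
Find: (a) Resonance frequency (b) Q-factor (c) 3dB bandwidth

Step 1 — Resonance: ω₀ = 1/√(LC) = 1/√(0.02·4.99e-05) = 1001 rad/s.
Step 2 — f₀ = ω₀/(2π) = 159.3 Hz.
Step 3 — Parallel Q: Q = R/(ω₀L) = 13.4/(1001·0.02) = 0.6693.
Step 4 — Bandwidth: Δω = ω₀/Q = 1496 rad/s; BW = Δω/(2π) = 238 Hz.

(a) f₀ = 159.3 Hz  (b) Q = 0.6693  (c) BW = 238 Hz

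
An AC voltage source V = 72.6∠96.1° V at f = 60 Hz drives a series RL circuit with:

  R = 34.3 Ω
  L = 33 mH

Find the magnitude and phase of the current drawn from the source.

Step 1 — Angular frequency: ω = 2π·f = 2π·60 = 377 rad/s.
Step 2 — Component impedances:
  R: Z = R = 34.3 Ω
  L: Z = jωL = j·377·0.033 = 0 + j12.44 Ω
Step 3 — Series combination: Z_total = R + L = 34.3 + j12.44 Ω = 36.49∠19.9° Ω.
Step 4 — Source phasor: V = 72.6∠96.1° V = -7.715 + j72.19 V.
Step 5 — Ohm's law: I = V / Z_total = (-7.715 + j72.19) / (34.3 + j12.44) = 0.4758 + j1.932 A.
Step 6 — Convert to polar: |I| = 1.99 A, ∠I = 76.2°.

I = 1.99∠76.2° A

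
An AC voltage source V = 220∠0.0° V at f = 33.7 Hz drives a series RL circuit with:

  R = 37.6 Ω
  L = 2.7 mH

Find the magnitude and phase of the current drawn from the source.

Step 1 — Angular frequency: ω = 2π·f = 2π·33.7 = 211.7 rad/s.
Step 2 — Component impedances:
  R: Z = R = 37.6 Ω
  L: Z = jωL = j·211.7·0.0027 = 0 + j0.5717 Ω
Step 3 — Series combination: Z_total = R + L = 37.6 + j0.5717 Ω = 37.6∠0.9° Ω.
Step 4 — Source phasor: V = 220∠0.0° V = 220 V.
Step 5 — Ohm's law: I = V / Z_total = (220) / (37.6 + j0.5717) = 5.85 - j0.08894 A.
Step 6 — Convert to polar: |I| = 5.85 A, ∠I = -0.9°.

I = 5.85∠-0.9° A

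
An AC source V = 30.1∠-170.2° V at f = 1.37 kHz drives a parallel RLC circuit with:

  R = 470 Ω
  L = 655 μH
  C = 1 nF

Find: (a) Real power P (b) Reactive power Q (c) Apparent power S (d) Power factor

Step 1 — Angular frequency: ω = 2π·f = 2π·1370 = 8608 rad/s.
Step 2 — Component impedances:
  R: Z = R = 470 Ω
  L: Z = jωL = j·8608·0.000655 = 0 + j5.638 Ω
  C: Z = 1/(jωC) = -j/(ω·C) = 0 - j1.162e+05 Ω
Step 3 — Parallel combination: 1/Z_total = 1/R + 1/L + 1/C; Z_total = 0.06763 + j5.638 Ω = 5.638∠89.3° Ω.
Step 4 — Source phasor: V = 30.1∠-170.2° V = -29.66 - j5.123 V.
Step 5 — Current: I = V / Z = -0.9717 + j5.25 A = 5.339∠100.5° A.
Step 6 — Complex power: S = V·I* = 1.928 + j160.7 VA.
Step 7 — Real power: P = Re(S) = 1.928 W.
Step 8 — Reactive power: Q = Im(S) = 160.7 VAR.
Step 9 — Apparent power: |S| = 160.7 VA.
Step 10 — Power factor: PF = P/|S| = 0.012 (lagging).

(a) P = 1.928 W  (b) Q = 160.7 VAR  (c) S = 160.7 VA  (d) PF = 0.012 (lagging)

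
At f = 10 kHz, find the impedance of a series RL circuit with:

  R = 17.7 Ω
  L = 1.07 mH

Step 1 — Angular frequency: ω = 2π·f = 2π·1e+04 = 6.283e+04 rad/s.
Step 2 — Component impedances:
  R: Z = R = 17.7 Ω
  L: Z = jωL = j·6.283e+04·0.00107 = 0 + j67.23 Ω
Step 3 — Series combination: Z_total = R + L = 17.7 + j67.23 Ω = 69.52∠75.3° Ω.

Z = 17.7 + j67.23 Ω = 69.52∠75.3° Ω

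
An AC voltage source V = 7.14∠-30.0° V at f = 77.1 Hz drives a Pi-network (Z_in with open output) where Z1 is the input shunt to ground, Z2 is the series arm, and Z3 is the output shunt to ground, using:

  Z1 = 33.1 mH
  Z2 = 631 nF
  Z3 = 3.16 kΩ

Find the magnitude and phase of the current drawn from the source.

Step 1 — Angular frequency: ω = 2π·f = 2π·77.1 = 484.4 rad/s.
Step 2 — Component impedances:
  Z1: Z = jωL = j·484.4·0.0331 = 0 + j16.03 Ω
  Z2: Z = 1/(jωC) = -j/(ω·C) = 0 - j3271 Ω
  Z3: Z = R = 3160 Ω
Step 3 — With open output, the series arm Z2 and the output shunt Z3 appear in series to ground: Z2 + Z3 = 3160 - j3271 Ω.
Step 4 — Parallel with input shunt Z1: Z_in = Z1 || (Z2 + Z3) = 0.03947 + j16.08 Ω = 16.08∠89.9° Ω.
Step 5 — Source phasor: V = 7.14∠-30.0° V = 6.183 - j3.57 V.
Step 6 — Ohm's law: I = V / Z_total = (6.183 - j3.57) / (0.03947 + j16.08) = -0.2211 - j0.3852 A.
Step 7 — Convert to polar: |I| = 0.4442 A, ∠I = -119.9°.

I = 0.4442∠-119.9° A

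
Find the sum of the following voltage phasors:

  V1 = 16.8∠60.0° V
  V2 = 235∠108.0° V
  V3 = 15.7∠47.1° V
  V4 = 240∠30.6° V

Step 1 — Convert each phasor to rectangular form:
  V1 = 16.8·(cos(60.0°) + j·sin(60.0°)) = 8.4 + j14.55 V
  V2 = 235·(cos(108.0°) + j·sin(108.0°)) = -72.62 + j223.5 V
  V3 = 15.7·(cos(47.1°) + j·sin(47.1°)) = 10.69 + j11.5 V
  V4 = 240·(cos(30.6°) + j·sin(30.6°)) = 206.6 + j122.2 V
Step 2 — Sum components: V_total = 153 + j371.7 V.
Step 3 — Convert to polar: |V_total| = 402 V, ∠V_total = 67.6°.

V_total = 402∠67.6° V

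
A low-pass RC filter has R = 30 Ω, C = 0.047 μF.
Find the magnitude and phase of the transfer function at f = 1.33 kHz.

Step 1 — Angular frequency: ω = 2π·1330 = 8357 rad/s.
Step 2 — Transfer function: H(jω) = 1/(1 + jωRC).
Step 3 — Denominator: 1 + jωRC = 1 + j·8357·30·4.7e-08 = 1 + j0.01178.
Step 4 — H = 0.9999 - j0.01178.
Step 5 — Magnitude: |H| = 0.9999 (-0.0 dB); phase: φ = -0.7°.

|H| = 0.9999 (-0.0 dB), φ = -0.7°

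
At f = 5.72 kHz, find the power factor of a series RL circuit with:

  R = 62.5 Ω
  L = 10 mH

Step 1 — Angular frequency: ω = 2π·f = 2π·5720 = 3.594e+04 rad/s.
Step 2 — Component impedances:
  R: Z = R = 62.5 Ω
  L: Z = jωL = j·3.594e+04·0.01 = 0 + j359.4 Ω
Step 3 — Series combination: Z_total = R + L = 62.5 + j359.4 Ω = 364.8∠80.1° Ω.
Step 4 — Power factor: PF = cos(φ) = Re(Z)/|Z| = 62.5/364.8 = 0.1713.
Step 5 — Type: Im(Z) = 359.4 ⇒ lagging (phase φ = 80.1°).

PF = 0.1713 (lagging, φ = 80.1°)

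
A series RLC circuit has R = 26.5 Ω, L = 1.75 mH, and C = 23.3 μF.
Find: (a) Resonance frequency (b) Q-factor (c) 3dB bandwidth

Step 1 — Resonance condition Im(Z)=0 gives ω₀ = 1/√(LC).
Step 2 — ω₀ = 1/√(0.00175·2.33e-05) = 4952 rad/s.
Step 3 — f₀ = ω₀/(2π) = 788.2 Hz.
Step 4 — Series Q: Q = ω₀L/R = 4952·0.00175/26.5 = 0.327.
Step 5 — 3dB bandwidth: Δω = ω₀/Q = 1.514e+04 rad/s; BW = Δω/(2π) = 2410 Hz.

(a) f₀ = 788.2 Hz  (b) Q = 0.327  (c) BW = 2410 Hz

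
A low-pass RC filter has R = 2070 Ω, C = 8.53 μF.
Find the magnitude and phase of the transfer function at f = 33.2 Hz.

Step 1 — Angular frequency: ω = 2π·33.2 = 208.6 rad/s.
Step 2 — Transfer function: H(jω) = 1/(1 + jωRC).
Step 3 — Denominator: 1 + jωRC = 1 + j·208.6·2070·8.53e-06 = 1 + j3.683.
Step 4 — H = 0.06865 - j0.2529.
Step 5 — Magnitude: |H| = 0.262 (-11.6 dB); phase: φ = -74.8°.

|H| = 0.262 (-11.6 dB), φ = -74.8°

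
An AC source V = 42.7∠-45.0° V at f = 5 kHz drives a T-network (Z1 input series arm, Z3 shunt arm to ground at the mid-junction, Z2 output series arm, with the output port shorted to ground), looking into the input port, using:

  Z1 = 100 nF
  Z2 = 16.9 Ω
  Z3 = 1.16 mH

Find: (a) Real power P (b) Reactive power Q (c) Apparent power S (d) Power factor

Step 1 — Angular frequency: ω = 2π·f = 2π·5000 = 3.142e+04 rad/s.
Step 2 — Component impedances:
  Z1: Z = 1/(jωC) = -j/(ω·C) = 0 - j318.3 Ω
  Z2: Z = R = 16.9 Ω
  Z3: Z = jωL = j·3.142e+04·0.00116 = 0 + j36.44 Ω
Step 3 — With the output port shorted to ground, the output series arm Z2 runs from the junction to ground; the shunt arm Z3 also runs from the junction to ground. They appear in parallel: Z3 || Z2 = 13.91 + j6.45 Ω.
Step 4 — Series with input arm Z1: Z_in = Z1 + (Z3 || Z2) = 13.91 - j311.9 Ω = 312.2∠-87.4° Ω.
Step 5 — Source phasor: V = 42.7∠-45.0° V = 30.19 - j30.19 V.
Step 6 — Current: I = V / Z = 0.1009 + j0.09232 A = 0.1368∠42.4° A.
Step 7 — Complex power: S = V·I* = 0.2602 - j5.835 VA.
Step 8 — Real power: P = Re(S) = 0.2602 W.
Step 9 — Reactive power: Q = Im(S) = -5.835 VAR.
Step 10 — Apparent power: |S| = 5.841 VA.
Step 11 — Power factor: PF = P/|S| = 0.04456 (leading).

(a) P = 0.2602 W  (b) Q = -5.835 VAR  (c) S = 5.841 VA  (d) PF = 0.04456 (leading)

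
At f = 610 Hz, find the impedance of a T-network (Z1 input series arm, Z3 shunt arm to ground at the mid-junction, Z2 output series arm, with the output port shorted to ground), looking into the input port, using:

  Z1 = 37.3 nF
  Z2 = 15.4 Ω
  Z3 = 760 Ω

Step 1 — Angular frequency: ω = 2π·f = 2π·610 = 3833 rad/s.
Step 2 — Component impedances:
  Z1: Z = 1/(jωC) = -j/(ω·C) = 0 - j6995 Ω
  Z2: Z = R = 15.4 Ω
  Z3: Z = R = 760 Ω
Step 3 — With the output port shorted to ground, the output series arm Z2 runs from the junction to ground; the shunt arm Z3 also runs from the junction to ground. They appear in parallel: Z3 || Z2 = 15.09 Ω.
Step 4 — Series with input arm Z1: Z_in = Z1 + (Z3 || Z2) = 15.09 - j6995 Ω = 6995∠-89.9° Ω.

Z = 15.09 - j6995 Ω = 6995∠-89.9° Ω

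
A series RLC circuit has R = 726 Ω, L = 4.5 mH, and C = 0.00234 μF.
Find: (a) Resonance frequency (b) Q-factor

Step 1 — Resonance condition Im(Z)=0 gives ω₀ = 1/√(LC).
Step 2 — ω₀ = 1/√(0.0045·2.34e-09) = 3.082e+05 rad/s.
Step 3 — f₀ = ω₀/(2π) = 4.905e+04 Hz.
Step 4 — Series Q: Q = ω₀L/R = 3.082e+05·0.0045/726 = 1.91.

(a) f₀ = 4.905e+04 Hz  (b) Q = 1.91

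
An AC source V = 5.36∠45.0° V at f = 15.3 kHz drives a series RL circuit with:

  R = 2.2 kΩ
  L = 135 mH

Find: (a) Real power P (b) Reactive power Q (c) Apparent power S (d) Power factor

Step 1 — Angular frequency: ω = 2π·f = 2π·1.53e+04 = 9.613e+04 rad/s.
Step 2 — Component impedances:
  R: Z = R = 2200 Ω
  L: Z = jωL = j·9.613e+04·0.135 = 0 + j1.298e+04 Ω
Step 3 — Series combination: Z_total = R + L = 2200 + j1.298e+04 Ω = 1.316e+04∠80.4° Ω.
Step 4 — Source phasor: V = 5.36∠45.0° V = 3.79 + j3.79 V.
Step 5 — Current: I = V / Z = 0.000332 - j0.0002358 A = 0.0004072∠-35.4° A.
Step 6 — Complex power: S = V·I* = 0.0003648 + j0.002152 VA.
Step 7 — Real power: P = Re(S) = 0.0003648 W.
Step 8 — Reactive power: Q = Im(S) = 0.002152 VAR.
Step 9 — Apparent power: |S| = 0.002183 VA.
Step 10 — Power factor: PF = P/|S| = 0.1671 (lagging).

(a) P = 0.0003648 W  (b) Q = 0.002152 VAR  (c) S = 0.002183 VA  (d) PF = 0.1671 (lagging)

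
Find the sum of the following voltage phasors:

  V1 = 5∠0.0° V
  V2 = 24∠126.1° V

Step 1 — Convert each phasor to rectangular form:
  V1 = 5·(cos(0.0°) + j·sin(0.0°)) = 5 V
  V2 = 24·(cos(126.1°) + j·sin(126.1°)) = -14.14 + j19.39 V
Step 2 — Sum components: V_total = -9.141 + j19.39 V.
Step 3 — Convert to polar: |V_total| = 21.44 V, ∠V_total = 115.2°.

V_total = 21.44∠115.2° V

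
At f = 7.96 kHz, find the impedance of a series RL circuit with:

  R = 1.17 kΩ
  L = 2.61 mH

Step 1 — Angular frequency: ω = 2π·f = 2π·7960 = 5.001e+04 rad/s.
Step 2 — Component impedances:
  R: Z = R = 1170 Ω
  L: Z = jωL = j·5.001e+04·0.00261 = 0 + j130.5 Ω
Step 3 — Series combination: Z_total = R + L = 1170 + j130.5 Ω = 1177∠6.4° Ω.

Z = 1170 + j130.5 Ω = 1177∠6.4° Ω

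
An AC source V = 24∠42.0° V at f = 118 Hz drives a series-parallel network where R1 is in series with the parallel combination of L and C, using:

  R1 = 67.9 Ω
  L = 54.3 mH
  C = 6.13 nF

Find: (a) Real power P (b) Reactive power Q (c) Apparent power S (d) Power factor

Step 1 — Angular frequency: ω = 2π·f = 2π·118 = 741.4 rad/s.
Step 2 — Component impedances:
  R1: Z = R = 67.9 Ω
  L: Z = jωL = j·741.4·0.0543 = 0 + j40.26 Ω
  C: Z = 1/(jωC) = -j/(ω·C) = 0 - j2.2e+05 Ω
Step 3 — Parallel branch: L || C = 1/(1/L + 1/C) = 0 + j40.27 Ω.
Step 4 — Series with R1: Z_total = R1 + (L || C) = 67.9 + j40.27 Ω = 78.94∠30.7° Ω.
Step 5 — Source phasor: V = 24∠42.0° V = 17.84 + j16.06 V.
Step 6 — Current: I = V / Z = 0.2981 + j0.05973 A = 0.304∠11.3° A.
Step 7 — Complex power: S = V·I* = 6.276 + j3.722 VA.
Step 8 — Real power: P = Re(S) = 6.276 W.
Step 9 — Reactive power: Q = Im(S) = 3.722 VAR.
Step 10 — Apparent power: |S| = 7.297 VA.
Step 11 — Power factor: PF = P/|S| = 0.8601 (lagging).

(a) P = 6.276 W  (b) Q = 3.722 VAR  (c) S = 7.297 VA  (d) PF = 0.8601 (lagging)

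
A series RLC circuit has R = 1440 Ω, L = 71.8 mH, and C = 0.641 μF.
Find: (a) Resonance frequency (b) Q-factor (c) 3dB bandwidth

Step 1 — Resonance condition Im(Z)=0 gives ω₀ = 1/√(LC).
Step 2 — ω₀ = 1/√(0.0718·6.41e-07) = 4661 rad/s.
Step 3 — f₀ = ω₀/(2π) = 741.9 Hz.
Step 4 — Series Q: Q = ω₀L/R = 4661·0.0718/1440 = 0.2324.
Step 5 — 3dB bandwidth: Δω = ω₀/Q = 2.006e+04 rad/s; BW = Δω/(2π) = 3192 Hz.

(a) f₀ = 741.9 Hz  (b) Q = 0.2324  (c) BW = 3192 Hz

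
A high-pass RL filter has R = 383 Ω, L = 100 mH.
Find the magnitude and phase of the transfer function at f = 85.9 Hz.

Step 1 — Angular frequency: ω = 2π·85.9 = 539.7 rad/s.
Step 2 — Transfer function: H(jω) = jωL/(R + jωL).
Step 3 — Numerator jωL = j·53.97; denominator R + jωL = 383 + j53.97.
Step 4 — H = 0.01947 + j0.1382.
Step 5 — Magnitude: |H| = 0.1395 (-17.1 dB); phase: φ = 82.0°.

|H| = 0.1395 (-17.1 dB), φ = 82.0°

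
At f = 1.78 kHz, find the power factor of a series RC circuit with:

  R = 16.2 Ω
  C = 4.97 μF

Step 1 — Angular frequency: ω = 2π·f = 2π·1780 = 1.118e+04 rad/s.
Step 2 — Component impedances:
  R: Z = R = 16.2 Ω
  C: Z = 1/(jωC) = -j/(ω·C) = 0 - j17.99 Ω
Step 3 — Series combination: Z_total = R + C = 16.2 - j17.99 Ω = 24.21∠-48.0° Ω.
Step 4 — Power factor: PF = cos(φ) = Re(Z)/|Z| = 16.2/24.209 = 0.6692.
Step 5 — Type: Im(Z) = -17.99 ⇒ leading (phase φ = -48.0°).

PF = 0.6692 (leading, φ = -48.0°)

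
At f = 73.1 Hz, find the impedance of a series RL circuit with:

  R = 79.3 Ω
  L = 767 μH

Step 1 — Angular frequency: ω = 2π·f = 2π·73.1 = 459.3 rad/s.
Step 2 — Component impedances:
  R: Z = R = 79.3 Ω
  L: Z = jωL = j·459.3·0.000767 = 0 + j0.3523 Ω
Step 3 — Series combination: Z_total = R + L = 79.3 + j0.3523 Ω = 79.3∠0.3° Ω.

Z = 79.3 + j0.3523 Ω = 79.3∠0.3° Ω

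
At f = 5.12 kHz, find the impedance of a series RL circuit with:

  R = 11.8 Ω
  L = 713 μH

Step 1 — Angular frequency: ω = 2π·f = 2π·5120 = 3.217e+04 rad/s.
Step 2 — Component impedances:
  R: Z = R = 11.8 Ω
  L: Z = jωL = j·3.217e+04·0.000713 = 0 + j22.94 Ω
Step 3 — Series combination: Z_total = R + L = 11.8 + j22.94 Ω = 25.79∠62.8° Ω.

Z = 11.8 + j22.94 Ω = 25.79∠62.8° Ω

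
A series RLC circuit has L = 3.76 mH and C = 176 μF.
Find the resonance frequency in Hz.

Step 1 — Resonance condition Im(Z)=0 gives ω₀ = 1/√(LC).
Step 2 — ω₀ = 1/√(0.00376·0.000176) = 1229 rad/s.
Step 3 — f₀ = ω₀/(2π) = 195.6 Hz.

f₀ = 195.6 Hz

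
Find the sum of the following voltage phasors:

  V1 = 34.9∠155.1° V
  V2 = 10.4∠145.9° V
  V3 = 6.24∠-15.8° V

Step 1 — Convert each phasor to rectangular form:
  V1 = 34.9·(cos(155.1°) + j·sin(155.1°)) = -31.66 + j14.69 V
  V2 = 10.4·(cos(145.9°) + j·sin(145.9°)) = -8.612 + j5.831 V
  V3 = 6.24·(cos(-15.8°) + j·sin(-15.8°)) = 6.004 - j1.699 V
Step 2 — Sum components: V_total = -34.26 + j18.83 V.
Step 3 — Convert to polar: |V_total| = 39.09 V, ∠V_total = 151.2°.

V_total = 39.09∠151.2° V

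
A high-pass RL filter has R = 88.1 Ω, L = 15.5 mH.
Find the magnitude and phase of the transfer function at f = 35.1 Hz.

Step 1 — Angular frequency: ω = 2π·35.1 = 220.5 rad/s.
Step 2 — Transfer function: H(jω) = jωL/(R + jωL).
Step 3 — Numerator jωL = j·3.418; denominator R + jωL = 88.1 + j3.418.
Step 4 — H = 0.001503 + j0.03874.
Step 5 — Magnitude: |H| = 0.03877 (-28.2 dB); phase: φ = 87.8°.

|H| = 0.03877 (-28.2 dB), φ = 87.8°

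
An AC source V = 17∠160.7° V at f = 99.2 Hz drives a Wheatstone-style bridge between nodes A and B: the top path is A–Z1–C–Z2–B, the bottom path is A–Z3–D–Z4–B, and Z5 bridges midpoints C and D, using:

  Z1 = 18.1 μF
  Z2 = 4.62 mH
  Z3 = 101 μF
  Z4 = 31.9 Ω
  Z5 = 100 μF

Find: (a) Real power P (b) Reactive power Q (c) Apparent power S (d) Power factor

Step 1 — Angular frequency: ω = 2π·f = 2π·99.2 = 623.3 rad/s.
Step 2 — Component impedances:
  Z1: Z = 1/(jωC) = -j/(ω·C) = 0 - j88.64 Ω
  Z2: Z = jωL = j·623.3·0.00462 = 0 + j2.88 Ω
  Z3: Z = 1/(jωC) = -j/(ω·C) = 0 - j15.88 Ω
  Z4: Z = R = 31.9 Ω
  Z5: Z = 1/(jωC) = -j/(ω·C) = 0 - j16.04 Ω
Step 3 — Bridge requires nodal analysis (the Z5 bridge couples midpoints C and D, so the two paths cannot be reduced to a simple series/parallel combination). Setting node B to ground and injecting 1 A at node A, the 3-node admittance system at A, C, D solves to V_A = Z_AB = 2.226 - j19.82 Ω = 19.95∠-83.6° Ω.
Step 4 — Source phasor: V = 17∠160.7° V = -16.04 + j5.619 V.
Step 5 — Current: I = V / Z = -0.3696 - j0.7678 A = 0.8522∠-115.7° A.
Step 6 — Complex power: S = V·I* = 1.616 - j14.4 VA.
Step 7 — Real power: P = Re(S) = 1.616 W.
Step 8 — Reactive power: Q = Im(S) = -14.4 VAR.
Step 9 — Apparent power: |S| = 14.49 VA.
Step 10 — Power factor: PF = P/|S| = 0.1116 (leading).

(a) P = 1.616 W  (b) Q = -14.4 VAR  (c) S = 14.49 VA  (d) PF = 0.1116 (leading)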